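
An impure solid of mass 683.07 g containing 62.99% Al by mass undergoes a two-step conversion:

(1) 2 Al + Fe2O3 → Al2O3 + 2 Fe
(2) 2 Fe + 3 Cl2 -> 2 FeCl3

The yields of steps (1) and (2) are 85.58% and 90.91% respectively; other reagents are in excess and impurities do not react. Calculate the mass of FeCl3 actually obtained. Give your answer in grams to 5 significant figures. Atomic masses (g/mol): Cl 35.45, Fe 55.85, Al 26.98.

2012.5 g

Pure Al = 683.07 × 0.6299 = 430.266 g.
M(Al) = 26.98 g/mol.
M(FeCl3) = 55.85 + 3(35.45) = 162.20 g/mol.
n(Al) = 430.266 / 26.98 = 15.9476 mol.
Step 1 (Al:Fe = 2:2): theoretical n(Fe) = 15.9476 mol; at 85.58% yield, n(Fe) = 13.6479 mol.
Step 2 (Fe:FeCl3 = 2:2): theoretical n(FeCl3) = 13.6479 mol, so theoretical mass = 13.6479 × 162.20 = 2213.70 g.
At 90.91% yield, actual mass of FeCl3 = 2213.70 × 0.9091 = 2012.47 g.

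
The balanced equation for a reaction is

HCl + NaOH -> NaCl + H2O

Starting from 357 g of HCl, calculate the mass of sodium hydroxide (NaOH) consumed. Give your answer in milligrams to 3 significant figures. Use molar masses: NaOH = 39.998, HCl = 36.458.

n(HCl) = 357.0 g / 36.458 g/mol = 9.792 mol.
From the equation the HCl:NaOH mole ratio is 1:1, so n(NaOH) = 9.792 × 1/1 = 9.792 mol.
Mass of NaOH = 9.792 mol × 39.998 g/mol = 391.7 g.
Converting to mg: 391.7 g = 392000 mg.

392000 mg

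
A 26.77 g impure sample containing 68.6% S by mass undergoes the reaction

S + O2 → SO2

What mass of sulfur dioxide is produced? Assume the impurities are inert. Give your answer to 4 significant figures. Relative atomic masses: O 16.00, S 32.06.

Mass of pure S = 26.77 g × 0.686 = 18.364 g.
M(S) = 32.06 g/mol.
M(SO2) = 32.06 + 2(16.00) = 64.06 g/mol.
n(S) = 18.364 g / 32.06 g/mol = 0.57281 mol.
From the equation the S:SO2 mole ratio is 1:1, so n(SO2) = 0.57281 × 1/1 = 0.57281 mol.
Mass of SO2 = 0.57281 mol × 64.06 g/mol = 36.694 g.

36.69 g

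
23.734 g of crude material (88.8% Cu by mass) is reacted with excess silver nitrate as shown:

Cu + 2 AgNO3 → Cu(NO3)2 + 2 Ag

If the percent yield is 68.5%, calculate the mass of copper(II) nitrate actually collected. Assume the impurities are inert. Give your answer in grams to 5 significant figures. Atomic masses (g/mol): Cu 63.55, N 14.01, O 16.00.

Pure Cu available = 23.734 g × 0.888 = 21.0758 g.
M(Cu) = 63.55 g/mol.
M(Cu(NO3)2) = 63.55 + 2(14.01) + 6(16.00) = 187.57 g/mol.
n(Cu) = 21.0758 g / 63.55 g/mol = 0.331641 mol.
From the equation the Cu:Cu(NO3)2 mole ratio is 1:1, so n(Cu(NO3)2) = 0.331641 × 1/1 = 0.331641 mol.
Mass of Cu(NO3)2 = 0.331641 mol × 187.57 g/mol = 62.2059 g.
Actual mass collected = 62.2059 g × 0.685 = 42.6111 g.

42.611 g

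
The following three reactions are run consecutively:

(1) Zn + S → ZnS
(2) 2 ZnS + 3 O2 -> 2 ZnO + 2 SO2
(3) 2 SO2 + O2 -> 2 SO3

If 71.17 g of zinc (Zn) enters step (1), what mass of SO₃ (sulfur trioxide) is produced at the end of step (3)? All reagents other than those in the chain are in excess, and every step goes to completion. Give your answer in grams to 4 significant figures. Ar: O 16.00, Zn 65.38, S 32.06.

87.15 g

M(Zn) = 65.38 g/mol.
M(SO3) = 32.06 + 3(16.00) = 80.06 g/mol.
n(Zn) = 71.17 / 65.38 = 1.0886 mol.
Reaction (1): Zn→ZnS ratio 1:1 ⇒ n(ZnS) = 1.0886 mol.
Reaction (2): ZnS→SO2 ratio 2:2 ⇒ n(SO2) = 1.0886 mol.
Reaction (3): SO2→SO3 ratio 2:2 ⇒ n(SO3) = 1.0886 mol.
Mass of SO3 = 1.0886 × 80.06 = 87.150 g.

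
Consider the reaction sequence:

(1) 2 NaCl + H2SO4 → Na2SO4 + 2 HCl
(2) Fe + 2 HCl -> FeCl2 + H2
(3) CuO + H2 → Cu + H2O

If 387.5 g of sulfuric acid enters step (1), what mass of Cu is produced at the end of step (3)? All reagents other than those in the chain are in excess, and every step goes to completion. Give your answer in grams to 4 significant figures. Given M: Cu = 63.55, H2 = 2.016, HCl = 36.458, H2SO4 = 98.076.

n(H2SO4) = 387.5 / 98.076 = 3.9510 mol.
Reaction (1): H2SO4→HCl ratio 1:2 ⇒ n(HCl) = 7.9020 mol.
Reaction (2): HCl→H2 ratio 2:1 ⇒ n(H2) = 3.9510 mol.
Reaction (3): H2→Cu ratio 1:1 ⇒ n(Cu) = 3.9510 mol.
Mass of Cu = 3.9510 × 63.55 = 251.09 g.

251.1 g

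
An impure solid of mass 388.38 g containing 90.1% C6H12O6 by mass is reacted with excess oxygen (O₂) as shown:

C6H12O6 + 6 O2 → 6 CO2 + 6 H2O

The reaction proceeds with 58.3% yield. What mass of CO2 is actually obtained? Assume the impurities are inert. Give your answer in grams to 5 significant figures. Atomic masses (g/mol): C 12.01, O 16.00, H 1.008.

299.02 g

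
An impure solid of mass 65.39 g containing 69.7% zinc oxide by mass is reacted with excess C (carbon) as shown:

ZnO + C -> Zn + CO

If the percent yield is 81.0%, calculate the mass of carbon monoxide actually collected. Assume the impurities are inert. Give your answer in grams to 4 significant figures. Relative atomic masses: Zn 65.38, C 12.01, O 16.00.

Pure ZnO available = 65.39 g × 0.697 = 45.577 g.
M(ZnO) = 65.38 + 16.00 = 81.38 g/mol.
M(CO) = 12.01 + 16.00 = 28.01 g/mol.
n(ZnO) = 45.577 g / 81.38 g/mol = 0.56005 mol.
From the equation the ZnO:CO mole ratio is 1:1, so n(CO) = 0.56005 × 1/1 = 0.56005 mol.
Mass of CO = 0.56005 mol × 28.01 g/mol = 15.687 g.
Actual mass collected = 15.687 g × 0.810 = 12.706 g.

12.71 g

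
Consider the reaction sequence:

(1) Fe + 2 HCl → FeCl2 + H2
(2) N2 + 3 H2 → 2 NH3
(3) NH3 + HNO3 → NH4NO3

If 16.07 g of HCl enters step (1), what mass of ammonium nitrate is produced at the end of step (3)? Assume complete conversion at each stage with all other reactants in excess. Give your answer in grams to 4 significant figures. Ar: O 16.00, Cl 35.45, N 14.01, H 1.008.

11.76 g

M(HCl) = 1.008 + 35.45 = 36.458 g/mol.
M(NH4NO3) = 2(14.01) + 4(1.008) + 3(16.00) = 80.052 g/mol.
n(HCl) = 16.07 / 36.458 = 0.44078 mol.
Reaction (1): HCl→H2 ratio 2:1 ⇒ n(H2) = 0.22039 mol.
Reaction (2): H2→NH3 ratio 3:2 ⇒ n(NH3) = 0.14693 mol.
Reaction (3): NH3→NH4NO3 ratio 1:1 ⇒ n(NH4NO3) = 0.14693 mol.
Mass of NH4NO3 = 0.14693 × 80.052 = 11.762 g.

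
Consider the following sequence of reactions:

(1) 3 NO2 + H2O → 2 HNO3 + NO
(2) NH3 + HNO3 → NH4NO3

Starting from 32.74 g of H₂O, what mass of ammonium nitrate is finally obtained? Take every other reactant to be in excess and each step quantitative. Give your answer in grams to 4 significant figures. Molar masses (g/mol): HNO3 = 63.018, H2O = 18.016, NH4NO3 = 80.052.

291.0 g

n(H2O) = 32.740 / 18.016 = 1.8173 mol.
Step 1 gives a 1:2 ratio of H2O to HNO3, so n(HNO3) = 3.6345 mol.
In step 2 the HNO3:NH4NO3 ratio is 1:1, so n(NH4NO3) = 3.6345 mol.
Mass of NH4NO3 = 3.6345 × 80.052 = 290.95 g.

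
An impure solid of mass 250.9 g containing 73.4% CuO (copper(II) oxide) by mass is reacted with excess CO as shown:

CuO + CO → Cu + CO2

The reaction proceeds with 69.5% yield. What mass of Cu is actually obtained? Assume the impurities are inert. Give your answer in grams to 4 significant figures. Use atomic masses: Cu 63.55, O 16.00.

Pure CuO available = 250.9 g × 0.734 = 184.16 g.
M(CuO) = 63.55 + 16.00 = 79.55 g/mol.
M(Cu) = 63.55 g/mol.
n(CuO) = 184.16 g / 79.55 g/mol = 2.3150 mol.
From the equation the CuO:Cu mole ratio is 1:1, so n(Cu) = 2.3150 × 1/1 = 2.3150 mol.
Mass of Cu = 2.3150 mol × 63.55 g/mol = 147.12 g.
Actual mass collected = 147.12 g × 0.695 = 102.25 g.

102.2 g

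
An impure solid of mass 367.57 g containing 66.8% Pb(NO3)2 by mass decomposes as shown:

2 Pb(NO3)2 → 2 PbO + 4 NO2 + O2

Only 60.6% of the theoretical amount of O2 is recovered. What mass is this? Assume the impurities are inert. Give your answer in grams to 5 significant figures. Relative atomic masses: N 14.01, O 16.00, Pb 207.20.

7.1877 g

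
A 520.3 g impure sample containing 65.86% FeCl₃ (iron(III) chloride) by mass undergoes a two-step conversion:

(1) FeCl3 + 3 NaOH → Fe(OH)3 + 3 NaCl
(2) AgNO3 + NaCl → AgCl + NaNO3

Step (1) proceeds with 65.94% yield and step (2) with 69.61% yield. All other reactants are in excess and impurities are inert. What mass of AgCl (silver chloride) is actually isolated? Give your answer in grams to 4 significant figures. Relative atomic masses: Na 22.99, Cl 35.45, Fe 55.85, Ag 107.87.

Pure FeCl3 = 520.3 × 0.6586 = 342.67 g.
M(FeCl3) = 55.85 + 3(35.45) = 162.20 g/mol.
M(AgCl) = 107.87 + 35.45 = 143.32 g/mol.
n(FeCl3) = 342.67 / 162.20 = 2.1126 mol.
Step 1 (FeCl3:NaCl = 1:3): theoretical n(NaCl) = 6.3379 mol; at 65.94% yield, n(NaCl) = 4.1792 mol.
Step 2 (NaCl:AgCl = 1:1): theoretical n(AgCl) = 4.1792 mol, so theoretical mass = 4.1792 × 143.32 = 598.97 g.
At 69.61% yield, actual mass of AgCl = 598.97 × 0.6961 = 416.94 g.

416.9 g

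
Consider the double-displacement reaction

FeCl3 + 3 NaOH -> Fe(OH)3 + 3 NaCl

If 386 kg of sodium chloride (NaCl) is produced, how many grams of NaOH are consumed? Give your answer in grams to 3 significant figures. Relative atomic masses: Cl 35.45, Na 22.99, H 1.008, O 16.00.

M(NaCl) = 22.99 + 35.45 = 58.44 g/mol.
M(NaOH) = 22.99 + 16.00 + 1.008 = 39.998 g/mol.
Convert: 386 kg = 386000 g.
n(NaCl) = 386000 g / 58.44 g/mol = 6605 mol.
From the equation the NaCl:NaOH mole ratio is 3:3, so n(NaOH) = 6605 × 3/3 = 6605 mol.
Mass of NaOH = 6605 mol × 39.998 g/mol = 264200 g.

264000 g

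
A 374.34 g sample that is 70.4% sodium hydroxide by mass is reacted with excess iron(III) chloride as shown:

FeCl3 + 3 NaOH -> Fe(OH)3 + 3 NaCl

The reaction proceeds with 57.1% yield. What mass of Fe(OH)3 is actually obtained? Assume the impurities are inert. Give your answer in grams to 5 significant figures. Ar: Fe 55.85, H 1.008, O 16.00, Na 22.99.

Pure NaOH available = 374.34 g × 0.704 = 263.535 g.
M(NaOH) = 22.99 + 16.00 + 1.008 = 39.998 g/mol.
M(Fe(OH)3) = 55.85 + 3(16.00) + 3(1.008) = 106.874 g/mol.
n(NaOH) = 263.535 g / 39.998 g/mol = 6.58871 mol.
From the equation the NaOH:Fe(OH)3 mole ratio is 3:1, so n(Fe(OH)3) = 6.58871 × 1/3 = 2.19624 mol.
Mass of Fe(OH)3 = 2.19624 mol × 106.874 g/mol = 234.721 g.
Actual mass collected = 234.721 g × 0.571 = 134.026 g.

134.03 g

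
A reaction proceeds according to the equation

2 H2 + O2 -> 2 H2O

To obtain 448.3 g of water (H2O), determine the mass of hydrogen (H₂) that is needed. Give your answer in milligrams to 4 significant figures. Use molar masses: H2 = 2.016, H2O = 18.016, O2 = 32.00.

50170 mg

n(H2O) = 448.30 g / 18.016 g/mol = 24.883 mol.
From the equation the H2O:H2 mole ratio is 2:2, so n(H2) = 24.883 × 2/2 = 24.883 mol.
Mass of H2 = 24.883 mol × 2.016 g/mol = 50.165 g.
Converting to mg: 50.165 g = 50170 mg.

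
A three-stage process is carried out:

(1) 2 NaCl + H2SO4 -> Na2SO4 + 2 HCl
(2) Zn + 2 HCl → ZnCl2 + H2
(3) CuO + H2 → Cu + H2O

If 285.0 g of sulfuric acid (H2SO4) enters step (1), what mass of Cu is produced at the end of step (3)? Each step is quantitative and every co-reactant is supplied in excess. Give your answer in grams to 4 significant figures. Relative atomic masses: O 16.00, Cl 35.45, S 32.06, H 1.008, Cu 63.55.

M(H2SO4) = 2(1.008) + 32.06 + 4(16.00) = 98.076 g/mol.
M(Cu) = 63.55 g/mol.
n(H2SO4) = 285.0 / 98.076 = 2.9059 mol.
Reaction (1): H2SO4→HCl ratio 1:2 ⇒ n(HCl) = 5.8118 mol.
Reaction (2): HCl→H2 ratio 2:1 ⇒ n(H2) = 2.9059 mol.
Reaction (3): H2→Cu ratio 1:1 ⇒ n(Cu) = 2.9059 mol.
Mass of Cu = 2.9059 × 63.55 = 184.67 g.

184.7 g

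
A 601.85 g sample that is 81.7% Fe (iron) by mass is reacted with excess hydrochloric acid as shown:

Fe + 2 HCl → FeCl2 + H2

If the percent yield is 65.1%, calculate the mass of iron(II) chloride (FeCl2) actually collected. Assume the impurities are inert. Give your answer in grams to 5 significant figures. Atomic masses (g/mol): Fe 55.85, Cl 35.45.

Pure Fe available = 601.85 g × 0.817 = 491.711 g.
M(Fe) = 55.85 g/mol.
M(FeCl2) = 55.85 + 2(35.45) = 126.75 g/mol.
n(Fe) = 491.711 g / 55.85 g/mol = 8.80414 mol.
From the equation the Fe:FeCl2 mole ratio is 1:1, so n(FeCl2) = 8.80414 × 1/1 = 8.80414 mol.
Mass of FeCl2 = 8.80414 mol × 126.75 g/mol = 1115.93 g.
Actual mass collected = 1115.93 g × 0.651 = 726.467 g.

726.47 g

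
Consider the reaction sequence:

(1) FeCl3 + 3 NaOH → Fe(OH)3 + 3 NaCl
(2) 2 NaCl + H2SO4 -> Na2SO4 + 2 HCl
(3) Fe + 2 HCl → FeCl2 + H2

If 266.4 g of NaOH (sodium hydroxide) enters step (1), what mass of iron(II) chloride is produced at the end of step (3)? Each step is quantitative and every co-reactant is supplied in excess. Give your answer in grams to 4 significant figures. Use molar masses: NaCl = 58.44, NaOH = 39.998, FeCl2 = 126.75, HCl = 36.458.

422.1 g

n(NaOH) = 266.4 / 39.998 = 6.6603 mol.
Reaction (1): NaOH→NaCl ratio 3:3 ⇒ n(NaCl) = 6.6603 mol.
Reaction (2): NaCl→HCl ratio 2:2 ⇒ n(HCl) = 6.6603 mol.
Reaction (3): HCl→FeCl2 ratio 2:1 ⇒ n(FeCl2) = 3.3302 mol.
Mass of FeCl2 = 3.3302 × 126.75 = 422.10 g.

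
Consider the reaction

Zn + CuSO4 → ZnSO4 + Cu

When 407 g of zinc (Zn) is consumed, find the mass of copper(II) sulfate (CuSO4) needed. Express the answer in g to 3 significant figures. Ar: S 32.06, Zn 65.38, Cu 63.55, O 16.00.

994 g

M(Zn) = 65.38 g/mol.
M(CuSO4) = 63.55 + 32.06 + 4(16.00) = 159.61 g/mol.
n(Zn) = 407.0 g / 65.38 g/mol = 6.225 mol.
From the equation the Zn:CuSO4 mole ratio is 1:1, so n(CuSO4) = 6.225 × 1/1 = 6.225 mol.
Mass of CuSO4 = 6.225 mol × 159.61 g/mol = 993.6 g.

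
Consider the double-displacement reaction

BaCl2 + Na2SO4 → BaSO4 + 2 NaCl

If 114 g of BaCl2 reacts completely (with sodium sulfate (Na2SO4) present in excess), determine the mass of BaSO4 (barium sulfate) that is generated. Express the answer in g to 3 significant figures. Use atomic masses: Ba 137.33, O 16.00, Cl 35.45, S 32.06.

128 g

M(BaCl2) = 137.33 + 2(35.45) = 208.23 g/mol.
M(BaSO4) = 137.33 + 32.06 + 4(16.00) = 233.39 g/mol.
n(BaCl2) = 114.0 g / 208.23 g/mol = 0.5475 mol.
From the equation the BaCl2:BaSO4 mole ratio is 1:1, so n(BaSO4) = 0.5475 × 1/1 = 0.5475 mol.
Mass of BaSO4 = 0.5475 mol × 233.39 g/mol = 127.8 g.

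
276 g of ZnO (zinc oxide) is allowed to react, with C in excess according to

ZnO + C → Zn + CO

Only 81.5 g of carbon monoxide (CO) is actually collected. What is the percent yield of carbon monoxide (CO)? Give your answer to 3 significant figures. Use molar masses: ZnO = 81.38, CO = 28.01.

85.8 %

n(ZnO) = 276.0 g / 81.38 g/mol = 3.391 mol.
From the equation the ZnO:CO mole ratio is 1:1, so n(CO) = 3.391 × 1/1 = 3.391 mol.
Mass of CO = 3.391 mol × 28.01 g/mol = 95.00 g.
This is the theoretical yield. Percent yield = 81.5 g / 95.00 g × 100% = 85.79%.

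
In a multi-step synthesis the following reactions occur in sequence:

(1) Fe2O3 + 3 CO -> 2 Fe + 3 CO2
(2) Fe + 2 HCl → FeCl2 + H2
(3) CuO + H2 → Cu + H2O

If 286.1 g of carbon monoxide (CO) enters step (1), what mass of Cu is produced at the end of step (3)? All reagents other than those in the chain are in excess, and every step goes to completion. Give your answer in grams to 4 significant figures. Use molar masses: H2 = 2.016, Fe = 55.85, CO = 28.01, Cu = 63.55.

n(CO) = 286.1 / 28.01 = 10.214 mol.
Reaction (1): CO→Fe ratio 3:2 ⇒ n(Fe) = 6.8095 mol.
Reaction (2): Fe→H2 ratio 1:1 ⇒ n(H2) = 6.8095 mol.
Reaction (3): H2→Cu ratio 1:1 ⇒ n(Cu) = 6.8095 mol.
Mass of Cu = 6.8095 × 63.55 = 432.74 g.

432.7 g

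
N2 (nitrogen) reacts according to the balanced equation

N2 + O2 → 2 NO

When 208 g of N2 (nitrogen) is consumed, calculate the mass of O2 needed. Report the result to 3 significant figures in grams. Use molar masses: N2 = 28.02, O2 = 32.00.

n(N2) = 208.0 g / 28.02 g/mol = 7.423 mol.
From the equation the N2:O2 mole ratio is 1:1, so n(O2) = 7.423 × 1/1 = 7.423 mol.
Mass of O2 = 7.423 mol × 32.00 g/mol = 237.5 g.

238 g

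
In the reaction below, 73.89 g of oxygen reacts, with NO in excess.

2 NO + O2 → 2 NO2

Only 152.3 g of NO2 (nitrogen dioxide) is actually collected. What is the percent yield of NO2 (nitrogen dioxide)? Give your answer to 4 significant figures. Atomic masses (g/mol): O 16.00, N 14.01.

M(O2) = 2(16.00) = 32.00 g/mol.
M(NO2) = 14.01 + 2(16.00) = 46.01 g/mol.
n(O2) = 73.890 g / 32.00 g/mol = 2.3091 mol.
From the equation the O2:NO2 mole ratio is 1:2, so n(NO2) = 2.3091 × 2/1 = 4.6181 mol.
Mass of NO2 = 4.6181 mol × 46.01 g/mol = 212.48 g.
This is the theoretical yield. Percent yield = 152.3 g / 212.48 g × 100% = 71.677%.

71.68 %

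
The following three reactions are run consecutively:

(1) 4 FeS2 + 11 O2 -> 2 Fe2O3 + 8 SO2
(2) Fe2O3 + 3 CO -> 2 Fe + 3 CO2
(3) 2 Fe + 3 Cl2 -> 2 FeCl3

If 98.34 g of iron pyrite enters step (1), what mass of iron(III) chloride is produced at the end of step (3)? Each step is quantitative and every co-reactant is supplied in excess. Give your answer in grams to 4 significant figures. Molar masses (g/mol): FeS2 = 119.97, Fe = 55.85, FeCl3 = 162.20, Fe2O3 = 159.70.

n(FeS2) = 98.34 / 119.97 = 0.81970 mol.
Reaction (1): FeS2→Fe2O3 ratio 4:2 ⇒ n(Fe2O3) = 0.40985 mol.
Reaction (2): Fe2O3→Fe ratio 1:2 ⇒ n(Fe) = 0.81970 mol.
Reaction (3): Fe→FeCl3 ratio 2:2 ⇒ n(FeCl3) = 0.81970 mol.
Mass of FeCl3 = 0.81970 × 162.20 = 132.96 g.

133.0 g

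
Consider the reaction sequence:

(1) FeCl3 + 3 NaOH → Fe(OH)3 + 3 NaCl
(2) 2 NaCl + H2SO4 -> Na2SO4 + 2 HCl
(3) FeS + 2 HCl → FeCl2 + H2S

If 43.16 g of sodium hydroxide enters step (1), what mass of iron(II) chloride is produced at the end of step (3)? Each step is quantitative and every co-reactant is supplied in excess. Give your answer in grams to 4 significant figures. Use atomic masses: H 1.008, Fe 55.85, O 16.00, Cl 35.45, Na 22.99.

68.39 g

M(NaOH) = 22.99 + 16.00 + 1.008 = 39.998 g/mol.
M(FeCl2) = 55.85 + 2(35.45) = 126.75 g/mol.
n(NaOH) = 43.16 / 39.998 = 1.0791 mol.
Reaction (1): NaOH→NaCl ratio 3:3 ⇒ n(NaCl) = 1.0791 mol.
Reaction (2): NaCl→HCl ratio 2:2 ⇒ n(HCl) = 1.0791 mol.
Reaction (3): HCl→FeCl2 ratio 2:1 ⇒ n(FeCl2) = 0.53953 mol.
Mass of FeCl2 = 0.53953 × 126.75 = 68.385 g.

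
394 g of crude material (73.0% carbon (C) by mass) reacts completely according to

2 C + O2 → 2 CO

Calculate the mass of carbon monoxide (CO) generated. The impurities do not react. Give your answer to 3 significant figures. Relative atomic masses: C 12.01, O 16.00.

Mass of pure C = 394 g × 0.730 = 287.6 g.
M(C) = 12.01 g/mol.
M(CO) = 12.01 + 16.00 = 28.01 g/mol.
n(C) = 287.6 g / 12.01 g/mol = 23.95 mol.
From the equation the C:CO mole ratio is 2:2, so n(CO) = 23.95 × 2/2 = 23.95 mol.
Mass of CO = 23.95 mol × 28.01 g/mol = 670.8 g.

671 g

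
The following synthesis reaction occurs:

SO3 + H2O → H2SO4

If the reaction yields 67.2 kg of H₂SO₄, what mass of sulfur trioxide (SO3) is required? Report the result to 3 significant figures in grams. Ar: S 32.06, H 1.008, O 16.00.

54900 g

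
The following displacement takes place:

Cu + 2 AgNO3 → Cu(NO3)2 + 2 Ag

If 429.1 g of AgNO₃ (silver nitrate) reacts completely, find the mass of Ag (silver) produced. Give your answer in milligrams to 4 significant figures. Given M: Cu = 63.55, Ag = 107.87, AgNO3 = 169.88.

272500 mg

n(AgNO3) = 429.10 g / 169.88 g/mol = 2.5259 mol.
From the equation the AgNO3:Ag mole ratio is 2:2, so n(Ag) = 2.5259 × 2/2 = 2.5259 mol.
Mass of Ag = 2.5259 mol × 107.87 g/mol = 272.47 g.
Converting to mg: 272.47 g = 272500 mg.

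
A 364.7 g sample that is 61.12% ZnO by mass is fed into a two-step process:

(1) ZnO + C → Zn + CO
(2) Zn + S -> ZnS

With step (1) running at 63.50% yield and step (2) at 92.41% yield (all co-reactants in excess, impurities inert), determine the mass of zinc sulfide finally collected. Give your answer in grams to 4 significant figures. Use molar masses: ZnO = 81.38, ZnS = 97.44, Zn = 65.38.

Pure ZnO = 364.7 × 0.6112 = 222.90 g.
n(ZnO) = 222.90 / 81.38 = 2.7391 mol.
Step 1 (ZnO:Zn = 1:1): theoretical n(Zn) = 2.7391 mol; at 63.50% yield, n(Zn) = 1.7393 mol.
Step 2 (Zn:ZnS = 1:1): theoretical n(ZnS) = 1.7393 mol, so theoretical mass = 1.7393 × 97.44 = 169.48 g.
At 92.41% yield, actual mass of ZnS = 169.48 × 0.9241 = 156.61 g.

156.6 g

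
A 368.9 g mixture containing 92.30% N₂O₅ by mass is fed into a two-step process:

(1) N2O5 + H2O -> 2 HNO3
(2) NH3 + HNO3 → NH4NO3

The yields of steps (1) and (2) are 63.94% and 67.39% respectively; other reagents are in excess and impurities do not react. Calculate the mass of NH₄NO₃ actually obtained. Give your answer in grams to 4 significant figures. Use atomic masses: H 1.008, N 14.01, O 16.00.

Pure N2O5 = 368.9 × 0.9230 = 340.49 g.
M(N2O5) = 2(14.01) + 5(16.00) = 108.02 g/mol.
M(NH4NO3) = 2(14.01) + 4(1.008) + 3(16.00) = 80.052 g/mol.
n(N2O5) = 340.49 / 108.02 = 3.1521 mol.
Step 1 (N2O5:HNO3 = 1:2): theoretical n(HNO3) = 6.3043 mol; at 63.94% yield, n(HNO3) = 4.0310 mol.
Step 2 (HNO3:NH4NO3 = 1:1): theoretical n(NH4NO3) = 4.0310 mol, so theoretical mass = 4.0310 × 80.052 = 322.69 g.
At 67.39% yield, actual mass of NH4NO3 = 322.69 × 0.6739 = 217.46 g.

217.5 g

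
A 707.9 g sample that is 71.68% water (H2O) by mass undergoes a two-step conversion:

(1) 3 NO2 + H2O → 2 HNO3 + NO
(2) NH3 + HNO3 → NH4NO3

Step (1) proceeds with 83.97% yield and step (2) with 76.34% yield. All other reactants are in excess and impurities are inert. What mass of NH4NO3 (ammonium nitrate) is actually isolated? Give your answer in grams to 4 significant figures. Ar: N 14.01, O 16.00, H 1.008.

2891 g

Pure H2O = 707.9 × 0.7168 = 507.42 g.
M(H2O) = 2(1.008) + 16.00 = 18.016 g/mol.
M(NH4NO3) = 2(14.01) + 4(1.008) + 3(16.00) = 80.052 g/mol.
n(H2O) = 507.42 / 18.016 = 28.165 mol.
Step 1 (H2O:HNO3 = 1:2): theoretical n(HNO3) = 56.330 mol; at 83.97% yield, n(HNO3) = 47.300 mol.
Step 2 (HNO3:NH4NO3 = 1:1): theoretical n(NH4NO3) = 47.300 mol, so theoretical mass = 47.300 × 80.052 = 3786.5 g.
At 76.34% yield, actual mass of NH4NO3 = 3786.5 × 0.7634 = 2890.6 g.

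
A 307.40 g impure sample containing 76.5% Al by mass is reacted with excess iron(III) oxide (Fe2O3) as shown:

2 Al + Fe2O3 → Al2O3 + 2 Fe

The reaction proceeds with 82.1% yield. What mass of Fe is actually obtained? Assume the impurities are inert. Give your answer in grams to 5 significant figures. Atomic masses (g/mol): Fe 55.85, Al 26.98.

399.66 g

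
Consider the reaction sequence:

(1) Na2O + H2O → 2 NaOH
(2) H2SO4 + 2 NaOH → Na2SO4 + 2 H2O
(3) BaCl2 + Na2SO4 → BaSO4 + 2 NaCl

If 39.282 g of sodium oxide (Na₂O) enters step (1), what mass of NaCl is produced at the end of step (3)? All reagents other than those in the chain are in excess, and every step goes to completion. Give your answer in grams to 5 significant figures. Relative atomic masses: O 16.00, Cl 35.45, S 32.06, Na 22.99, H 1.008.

74.077 g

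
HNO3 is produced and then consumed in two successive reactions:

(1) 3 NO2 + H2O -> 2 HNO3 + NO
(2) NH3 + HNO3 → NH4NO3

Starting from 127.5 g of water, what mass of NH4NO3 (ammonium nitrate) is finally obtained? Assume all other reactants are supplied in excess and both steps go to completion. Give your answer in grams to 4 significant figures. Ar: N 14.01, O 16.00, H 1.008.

1133 g

M(H2O) = 2(1.008) + 16.00 = 18.016 g/mol.
M(NH4NO3) = 2(14.01) + 4(1.008) + 3(16.00) = 80.052 g/mol.
n(H2O) = 127.50 / 18.016 = 7.0770 mol.
Step 1 gives a 1:2 ratio of H2O to HNO3, so n(HNO3) = 14.154 mol.
In step 2 the HNO3:NH4NO3 ratio is 1:1, so n(NH4NO3) = 14.154 mol.
Mass of NH4NO3 = 14.154 × 80.052 = 1133.1 g.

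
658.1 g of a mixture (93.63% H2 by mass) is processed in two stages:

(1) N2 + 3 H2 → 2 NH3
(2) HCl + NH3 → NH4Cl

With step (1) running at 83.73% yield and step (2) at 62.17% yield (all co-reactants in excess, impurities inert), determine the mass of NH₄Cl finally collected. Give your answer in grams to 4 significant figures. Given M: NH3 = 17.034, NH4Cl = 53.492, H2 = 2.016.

5674 g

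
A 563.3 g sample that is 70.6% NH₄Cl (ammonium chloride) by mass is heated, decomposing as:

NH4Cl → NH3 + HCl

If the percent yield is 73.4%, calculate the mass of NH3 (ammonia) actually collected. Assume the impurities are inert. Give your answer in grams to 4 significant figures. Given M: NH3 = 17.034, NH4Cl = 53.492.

92.95 g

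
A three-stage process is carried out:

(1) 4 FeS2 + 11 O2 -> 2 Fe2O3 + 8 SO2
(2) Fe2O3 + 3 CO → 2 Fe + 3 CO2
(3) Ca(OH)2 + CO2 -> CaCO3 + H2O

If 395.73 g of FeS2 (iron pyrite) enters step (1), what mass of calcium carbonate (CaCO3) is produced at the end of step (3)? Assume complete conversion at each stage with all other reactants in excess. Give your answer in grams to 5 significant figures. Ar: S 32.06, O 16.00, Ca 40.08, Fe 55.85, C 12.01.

M(FeS2) = 55.85 + 2(32.06) = 119.97 g/mol.
M(CaCO3) = 40.08 + 12.01 + 3(16.00) = 100.09 g/mol.
n(FeS2) = 395.73 / 119.97 = 3.29857 mol.
Reaction (1): FeS2→Fe2O3 ratio 4:2 ⇒ n(Fe2O3) = 1.64929 mol.
Reaction (2): Fe2O3→CO2 ratio 1:3 ⇒ n(CO2) = 4.94786 mol.
Reaction (3): CO2→CaCO3 ratio 1:1 ⇒ n(CaCO3) = 4.94786 mol.
Mass of CaCO3 = 4.94786 × 100.09 = 495.232 g.

495.23 g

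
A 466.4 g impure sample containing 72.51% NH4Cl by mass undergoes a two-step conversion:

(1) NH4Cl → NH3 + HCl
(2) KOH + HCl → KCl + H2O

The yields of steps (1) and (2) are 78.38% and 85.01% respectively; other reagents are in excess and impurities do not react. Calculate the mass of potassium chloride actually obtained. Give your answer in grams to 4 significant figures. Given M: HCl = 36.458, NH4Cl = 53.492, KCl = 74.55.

314.0 g

Pure NH4Cl = 466.4 × 0.7251 = 338.19 g.
n(NH4Cl) = 338.19 / 53.492 = 6.3222 mol.
Step 1 (NH4Cl:HCl = 1:1): theoretical n(HCl) = 6.3222 mol; at 78.38% yield, n(HCl) = 4.9553 mol.
Step 2 (HCl:KCl = 1:1): theoretical n(KCl) = 4.9553 mol, so theoretical mass = 4.9553 × 74.55 = 369.42 g.
At 85.01% yield, actual mass of KCl = 369.42 × 0.8501 = 314.04 g.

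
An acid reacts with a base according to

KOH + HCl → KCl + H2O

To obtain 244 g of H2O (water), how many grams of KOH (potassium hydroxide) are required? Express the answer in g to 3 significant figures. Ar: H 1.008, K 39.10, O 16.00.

M(H2O) = 2(1.008) + 16.00 = 18.016 g/mol.
M(KOH) = 39.10 + 16.00 + 1.008 = 56.108 g/mol.
n(H2O) = 244.0 g / 18.016 g/mol = 13.54 mol.
From the equation the H2O:KOH mole ratio is 1:1, so n(KOH) = 13.54 × 1/1 = 13.54 mol.
Mass of KOH = 13.54 mol × 56.108 g/mol = 759.9 g.

760 g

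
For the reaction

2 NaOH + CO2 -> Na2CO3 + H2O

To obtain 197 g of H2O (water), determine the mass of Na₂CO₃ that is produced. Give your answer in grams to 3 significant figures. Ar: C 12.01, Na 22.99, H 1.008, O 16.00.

1160 g

M(H2O) = 2(1.008) + 16.00 = 18.016 g/mol.
M(Na2CO3) = 2(22.99) + 12.01 + 3(16.00) = 105.99 g/mol.
n(H2O) = 197.0 g / 18.016 g/mol = 10.93 mol.
From the equation the H2O:Na2CO3 mole ratio is 1:1, so n(Na2CO3) = 10.93 × 1/1 = 10.93 mol.
Mass of Na2CO3 = 10.93 mol × 105.99 g/mol = 1159 g.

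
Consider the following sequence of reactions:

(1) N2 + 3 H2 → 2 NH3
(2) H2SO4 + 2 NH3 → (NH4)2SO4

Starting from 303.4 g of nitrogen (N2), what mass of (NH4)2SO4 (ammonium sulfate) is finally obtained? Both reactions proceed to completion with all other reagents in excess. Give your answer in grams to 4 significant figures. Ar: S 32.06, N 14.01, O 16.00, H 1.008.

M(N2) = 2(14.01) = 28.02 g/mol.
M((NH4)2SO4) = 2(14.01) + 8(1.008) + 32.06 + 4(16.00) = 132.144 g/mol.
n(N2) = 303.40 / 28.02 = 10.828 mol.
Step 1 gives a 1:2 ratio of N2 to NH3, so n(NH3) = 21.656 mol.
In step 2 the NH3:(NH4)2SO4 ratio is 2:1, so n((NH4)2SO4) = 10.828 mol.
Mass of (NH4)2SO4 = 10.828 × 132.144 = 1430.9 g.

1431 g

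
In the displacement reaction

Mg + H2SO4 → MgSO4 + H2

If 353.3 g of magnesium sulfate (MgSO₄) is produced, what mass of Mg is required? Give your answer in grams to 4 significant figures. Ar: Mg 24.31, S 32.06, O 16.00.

M(MgSO4) = 24.31 + 32.06 + 4(16.00) = 120.37 g/mol.
M(Mg) = 24.31 g/mol.
n(MgSO4) = 353.30 g / 120.37 g/mol = 2.9351 mol.
From the equation the MgSO4:Mg mole ratio is 1:1, so n(Mg) = 2.9351 × 1/1 = 2.9351 mol.
Mass of Mg = 2.9351 mol × 24.31 g/mol = 71.353 g.

71.35 g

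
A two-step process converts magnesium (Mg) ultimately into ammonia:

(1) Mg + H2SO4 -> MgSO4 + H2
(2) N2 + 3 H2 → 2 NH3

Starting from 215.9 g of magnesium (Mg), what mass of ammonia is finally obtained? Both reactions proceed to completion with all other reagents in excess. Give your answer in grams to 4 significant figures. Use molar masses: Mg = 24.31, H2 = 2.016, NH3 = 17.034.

n(Mg) = 215.90 / 24.31 = 8.8811 mol.
Step 1 gives a 1:1 ratio of Mg to H2, so n(H2) = 8.8811 mol.
In step 2 the H2:NH3 ratio is 3:2, so n(NH3) = 5.9207 mol.
Mass of NH3 = 5.9207 × 17.034 = 100.85 g.

100.9 g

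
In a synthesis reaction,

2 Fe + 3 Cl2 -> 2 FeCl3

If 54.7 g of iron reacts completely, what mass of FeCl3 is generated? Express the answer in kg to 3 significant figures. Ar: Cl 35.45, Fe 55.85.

0.159 kg

M(Fe) = 55.85 g/mol.
M(FeCl3) = 55.85 + 3(35.45) = 162.20 g/mol.
n(Fe) = 54.70 g / 55.85 g/mol = 0.9794 mol.
From the equation the Fe:FeCl3 mole ratio is 2:2, so n(FeCl3) = 0.9794 × 2/2 = 0.9794 mol.
Mass of FeCl3 = 0.9794 mol × 162.20 g/mol = 158.9 g.
Converting to kg: 158.9 g = 0.159 kg.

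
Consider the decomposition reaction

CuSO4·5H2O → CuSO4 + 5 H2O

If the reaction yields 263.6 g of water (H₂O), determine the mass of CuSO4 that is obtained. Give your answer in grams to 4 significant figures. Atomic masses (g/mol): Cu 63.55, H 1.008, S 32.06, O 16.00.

467.1 g

M(H2O) = 2(1.008) + 16.00 = 18.016 g/mol.
M(CuSO4) = 63.55 + 32.06 + 4(16.00) = 159.61 g/mol.
n(H2O) = 263.60 g / 18.016 g/mol = 14.631 mol.
From the equation the H2O:CuSO4 mole ratio is 5:1, so n(CuSO4) = 14.631 × 1/5 = 2.9263 mol.
Mass of CuSO4 = 2.9263 mol × 159.61 g/mol = 467.06 g.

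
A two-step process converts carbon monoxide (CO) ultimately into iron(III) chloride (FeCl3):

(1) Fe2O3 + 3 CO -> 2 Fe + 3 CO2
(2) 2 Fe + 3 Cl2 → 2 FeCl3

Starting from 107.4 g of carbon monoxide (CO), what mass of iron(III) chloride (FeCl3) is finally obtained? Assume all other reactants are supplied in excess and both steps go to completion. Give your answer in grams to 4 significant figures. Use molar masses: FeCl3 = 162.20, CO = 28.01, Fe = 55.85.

414.6 g

n(CO) = 107.40 / 28.01 = 3.8343 mol.
Step 1 gives a 3:2 ratio of CO to Fe, so n(Fe) = 2.5562 mol.
In step 2 the Fe:FeCl3 ratio is 2:2, so n(FeCl3) = 2.5562 mol.
Mass of FeCl3 = 2.5562 × 162.20 = 414.62 g.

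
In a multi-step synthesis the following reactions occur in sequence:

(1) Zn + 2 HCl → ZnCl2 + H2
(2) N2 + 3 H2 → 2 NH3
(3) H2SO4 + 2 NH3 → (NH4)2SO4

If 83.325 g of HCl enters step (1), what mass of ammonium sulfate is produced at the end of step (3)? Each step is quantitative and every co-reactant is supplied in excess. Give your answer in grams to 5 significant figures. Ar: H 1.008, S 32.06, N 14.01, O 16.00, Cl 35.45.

M(HCl) = 1.008 + 35.45 = 36.458 g/mol.
M((NH4)2SO4) = 2(14.01) + 8(1.008) + 32.06 + 4(16.00) = 132.144 g/mol.
n(HCl) = 83.325 / 36.458 = 2.28551 mol.
Reaction (1): HCl→H2 ratio 2:1 ⇒ n(H2) = 1.14275 mol.
Reaction (2): H2→NH3 ratio 3:2 ⇒ n(NH3) = 0.761836 mol.
Reaction (3): NH3→(NH4)2SO4 ratio 2:1 ⇒ n((NH4)2SO4) = 0.380918 mol.
Mass of (NH4)2SO4 = 0.380918 × 132.144 = 50.3360 g.

50.336 g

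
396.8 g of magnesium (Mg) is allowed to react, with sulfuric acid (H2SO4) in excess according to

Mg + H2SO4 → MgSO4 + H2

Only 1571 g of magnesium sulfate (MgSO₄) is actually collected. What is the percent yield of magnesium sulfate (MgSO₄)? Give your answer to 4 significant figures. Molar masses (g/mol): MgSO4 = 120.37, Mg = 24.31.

79.96 %

n(Mg) = 396.80 g / 24.31 g/mol = 16.323 mol.
From the equation the Mg:MgSO4 mole ratio is 1:1, so n(MgSO4) = 16.323 × 1/1 = 16.323 mol.
Mass of MgSO4 = 16.323 mol × 120.37 g/mol = 1964.7 g.
This is the theoretical yield. Percent yield = 1571 g / 1964.7 g × 100% = 79.960%.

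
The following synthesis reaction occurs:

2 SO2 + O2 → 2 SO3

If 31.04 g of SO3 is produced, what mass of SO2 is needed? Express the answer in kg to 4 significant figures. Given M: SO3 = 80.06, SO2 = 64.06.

0.02484 kg

n(SO3) = 31.040 g / 80.06 g/mol = 0.38771 mol.
From the equation the SO3:SO2 mole ratio is 2:2, so n(SO2) = 0.38771 × 2/2 = 0.38771 mol.
Mass of SO2 = 0.38771 mol × 64.06 g/mol = 24.837 g.
Converting to kg: 24.837 g = 0.02484 kg.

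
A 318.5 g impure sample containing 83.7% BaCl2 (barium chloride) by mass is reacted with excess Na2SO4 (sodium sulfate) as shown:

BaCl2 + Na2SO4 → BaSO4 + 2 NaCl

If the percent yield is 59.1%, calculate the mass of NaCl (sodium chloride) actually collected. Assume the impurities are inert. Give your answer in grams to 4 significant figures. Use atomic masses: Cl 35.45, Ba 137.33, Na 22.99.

88.43 g

Pure BaCl2 available = 318.5 g × 0.837 = 266.58 g.
M(BaCl2) = 137.33 + 2(35.45) = 208.23 g/mol.
M(NaCl) = 22.99 + 35.45 = 58.44 g/mol.
n(BaCl2) = 266.58 g / 208.23 g/mol = 1.2802 mol.
From the equation the BaCl2:NaCl mole ratio is 1:2, so n(NaCl) = 1.2802 × 2/1 = 2.5605 mol.
Mass of NaCl = 2.5605 mol × 58.44 g/mol = 149.63 g.
Actual mass collected = 149.63 g × 0.591 = 88.434 g.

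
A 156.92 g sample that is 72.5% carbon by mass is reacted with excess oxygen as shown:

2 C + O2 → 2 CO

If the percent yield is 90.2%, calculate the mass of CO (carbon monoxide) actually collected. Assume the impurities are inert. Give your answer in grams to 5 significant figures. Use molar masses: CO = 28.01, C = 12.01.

Pure C available = 156.92 g × 0.725 = 113.767 g.
n(C) = 113.767 g / 12.01 g/mol = 9.47269 mol.
From the equation the C:CO mole ratio is 2:2, so n(CO) = 9.47269 × 2/2 = 9.47269 mol.
Mass of CO = 9.47269 mol × 28.01 g/mol = 265.330 g.
Actual mass collected = 265.330 g × 0.902 = 239.328 g.

239.33 g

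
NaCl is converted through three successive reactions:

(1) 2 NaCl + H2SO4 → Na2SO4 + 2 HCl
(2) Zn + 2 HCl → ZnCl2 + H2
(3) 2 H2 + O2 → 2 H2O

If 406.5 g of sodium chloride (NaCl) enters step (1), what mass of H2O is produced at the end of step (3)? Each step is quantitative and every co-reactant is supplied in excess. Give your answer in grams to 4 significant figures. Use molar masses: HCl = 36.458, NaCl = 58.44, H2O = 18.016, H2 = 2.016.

62.66 g

n(NaCl) = 406.5 / 58.44 = 6.9559 mol.
Reaction (1): NaCl→HCl ratio 2:2 ⇒ n(HCl) = 6.9559 mol.
Reaction (2): HCl→H2 ratio 2:1 ⇒ n(H2) = 3.4779 mol.
Reaction (3): H2→H2O ratio 2:2 ⇒ n(H2O) = 3.4779 mol.
Mass of H2O = 3.4779 × 18.016 = 62.658 g.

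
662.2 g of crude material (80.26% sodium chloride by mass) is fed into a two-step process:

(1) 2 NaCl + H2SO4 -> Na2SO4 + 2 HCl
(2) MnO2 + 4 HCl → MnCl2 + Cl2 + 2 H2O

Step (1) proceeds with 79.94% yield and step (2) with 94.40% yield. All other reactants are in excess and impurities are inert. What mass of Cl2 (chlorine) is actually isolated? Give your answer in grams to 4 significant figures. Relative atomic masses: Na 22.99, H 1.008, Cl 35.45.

121.6 g

Pure NaCl = 662.2 × 0.8026 = 531.48 g.
M(NaCl) = 22.99 + 35.45 = 58.44 g/mol.
M(Cl2) = 2(35.45) = 70.90 g/mol.
n(NaCl) = 531.48 / 58.44 = 9.0945 mol.
Step 1 (NaCl:HCl = 2:2): theoretical n(HCl) = 9.0945 mol; at 79.94% yield, n(HCl) = 7.2701 mol.
Step 2 (HCl:Cl2 = 4:1): theoretical n(Cl2) = 1.8175 mol, so theoretical mass = 1.8175 × 70.90 = 128.86 g.
At 94.40% yield, actual mass of Cl2 = 128.86 × 0.9440 = 121.65 g.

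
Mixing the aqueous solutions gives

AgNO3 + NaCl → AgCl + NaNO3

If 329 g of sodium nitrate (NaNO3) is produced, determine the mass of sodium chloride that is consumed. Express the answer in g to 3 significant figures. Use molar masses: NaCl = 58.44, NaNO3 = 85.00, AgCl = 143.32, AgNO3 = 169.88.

n(NaNO3) = 329.0 g / 85.00 g/mol = 3.871 mol.
From the equation the NaNO3:NaCl mole ratio is 1:1, so n(NaCl) = 3.871 × 1/1 = 3.871 mol.
Mass of NaCl = 3.871 mol × 58.44 g/mol = 226.2 g.

226 g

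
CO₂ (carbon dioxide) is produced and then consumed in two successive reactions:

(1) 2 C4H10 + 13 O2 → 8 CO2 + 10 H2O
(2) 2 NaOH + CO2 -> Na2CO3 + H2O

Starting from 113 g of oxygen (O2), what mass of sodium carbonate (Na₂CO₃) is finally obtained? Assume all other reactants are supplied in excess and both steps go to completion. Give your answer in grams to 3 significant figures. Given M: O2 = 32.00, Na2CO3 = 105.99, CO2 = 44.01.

n(O2) = 113.0 / 32.00 = 3.531 mol.
Step 1 gives a 13:8 ratio of O2 to CO2, so n(CO2) = 2.173 mol.
In step 2 the CO2:Na2CO3 ratio is 1:1, so n(Na2CO3) = 2.173 mol.
Mass of Na2CO3 = 2.173 × 105.99 = 230.3 g.

230 g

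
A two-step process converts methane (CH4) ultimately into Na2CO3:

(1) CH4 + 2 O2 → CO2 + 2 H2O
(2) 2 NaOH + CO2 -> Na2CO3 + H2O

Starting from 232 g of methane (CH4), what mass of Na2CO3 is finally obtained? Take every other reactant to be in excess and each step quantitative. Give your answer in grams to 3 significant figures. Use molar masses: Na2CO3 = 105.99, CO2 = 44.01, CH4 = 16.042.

n(CH4) = 232.0 / 16.042 = 14.46 mol.
Step 1 gives a 1:1 ratio of CH4 to CO2, so n(CO2) = 14.46 mol.
In step 2 the CO2:Na2CO3 ratio is 1:1, so n(Na2CO3) = 14.46 mol.
Mass of Na2CO3 = 14.46 × 105.99 = 1533 g.

1530 g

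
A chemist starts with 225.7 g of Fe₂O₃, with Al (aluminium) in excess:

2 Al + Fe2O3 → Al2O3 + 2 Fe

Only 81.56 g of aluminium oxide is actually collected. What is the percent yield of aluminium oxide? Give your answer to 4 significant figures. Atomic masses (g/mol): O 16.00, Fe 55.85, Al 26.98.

56.60 %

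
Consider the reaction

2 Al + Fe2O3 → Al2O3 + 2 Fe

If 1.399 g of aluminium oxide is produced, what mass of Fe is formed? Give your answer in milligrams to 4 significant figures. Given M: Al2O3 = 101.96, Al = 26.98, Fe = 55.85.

1533 mg

n(Al2O3) = 1.3990 g / 101.96 g/mol = 0.013721 mol.
From the equation the Al2O3:Fe mole ratio is 1:2, so n(Fe) = 0.013721 × 2/1 = 0.027442 mol.
Mass of Fe = 0.027442 mol × 55.85 g/mol = 1.5326 g.
Converting to mg: 1.5326 g = 1533 mg.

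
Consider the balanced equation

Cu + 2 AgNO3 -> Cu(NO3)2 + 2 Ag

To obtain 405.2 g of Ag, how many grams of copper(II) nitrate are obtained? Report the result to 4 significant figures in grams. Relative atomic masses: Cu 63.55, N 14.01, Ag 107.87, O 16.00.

352.3 g

M(Ag) = 107.87 g/mol.
M(Cu(NO3)2) = 63.55 + 2(14.01) + 6(16.00) = 187.57 g/mol.
n(Ag) = 405.20 g / 107.87 g/mol = 3.7564 mol.
From the equation the Ag:Cu(NO3)2 mole ratio is 2:1, so n(Cu(NO3)2) = 3.7564 × 1/2 = 1.8782 mol.
Mass of Cu(NO3)2 = 1.8782 mol × 187.57 g/mol = 352.29 g.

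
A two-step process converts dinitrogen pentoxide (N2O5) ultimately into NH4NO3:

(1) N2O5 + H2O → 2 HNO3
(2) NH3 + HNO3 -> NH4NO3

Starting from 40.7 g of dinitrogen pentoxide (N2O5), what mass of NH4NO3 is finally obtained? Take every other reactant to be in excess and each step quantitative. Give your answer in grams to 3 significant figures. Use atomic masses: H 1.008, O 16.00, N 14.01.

60.3 g

M(N2O5) = 2(14.01) + 5(16.00) = 108.02 g/mol.
M(NH4NO3) = 2(14.01) + 4(1.008) + 3(16.00) = 80.052 g/mol.
n(N2O5) = 40.70 / 108.02 = 0.3768 mol.
Step 1 gives a 1:2 ratio of N2O5 to HNO3, so n(HNO3) = 0.7536 mol.
In step 2 the HNO3:NH4NO3 ratio is 1:1, so n(NH4NO3) = 0.7536 mol.
Mass of NH4NO3 = 0.7536 × 80.052 = 60.32 g.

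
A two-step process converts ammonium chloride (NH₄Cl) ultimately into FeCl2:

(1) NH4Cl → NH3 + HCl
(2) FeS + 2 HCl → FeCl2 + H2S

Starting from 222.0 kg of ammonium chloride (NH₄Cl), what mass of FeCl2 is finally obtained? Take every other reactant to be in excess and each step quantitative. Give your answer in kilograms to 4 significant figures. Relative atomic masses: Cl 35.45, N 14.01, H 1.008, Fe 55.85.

263.0 kg

M(NH4Cl) = 14.01 + 4(1.008) + 35.45 = 53.492 g/mol.
M(FeCl2) = 55.85 + 2(35.45) = 126.75 g/mol.
222.0 kg = 222000 g.
n(NH4Cl) = 222000 / 53.492 = 4150.2 mol.
Step 1 gives a 1:1 ratio of NH4Cl to HCl, so n(HCl) = 4150.2 mol.
In step 2 the HCl:FeCl2 ratio is 2:1, so n(FeCl2) = 2075.1 mol.
Mass of FeCl2 = 2075.1 × 126.75 = 263020 g = 263.0 kg.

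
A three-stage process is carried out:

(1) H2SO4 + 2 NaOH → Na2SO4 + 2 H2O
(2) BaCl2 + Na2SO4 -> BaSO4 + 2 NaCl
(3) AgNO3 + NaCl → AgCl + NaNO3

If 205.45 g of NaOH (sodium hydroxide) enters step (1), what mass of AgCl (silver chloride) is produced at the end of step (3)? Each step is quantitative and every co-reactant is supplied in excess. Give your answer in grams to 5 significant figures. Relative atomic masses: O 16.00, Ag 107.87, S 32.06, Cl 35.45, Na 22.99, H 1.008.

736.16 g

M(NaOH) = 22.99 + 16.00 + 1.008 = 39.998 g/mol.
M(AgCl) = 107.87 + 35.45 = 143.32 g/mol.
n(NaOH) = 205.45 / 39.998 = 5.13651 mol.
Reaction (1): NaOH→Na2SO4 ratio 2:1 ⇒ n(Na2SO4) = 2.56825 mol.
Reaction (2): Na2SO4→NaCl ratio 1:2 ⇒ n(NaCl) = 5.13651 mol.
Reaction (3): NaCl→AgCl ratio 1:1 ⇒ n(AgCl) = 5.13651 mol.
Mass of AgCl = 5.13651 × 143.32 = 736.164 g.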